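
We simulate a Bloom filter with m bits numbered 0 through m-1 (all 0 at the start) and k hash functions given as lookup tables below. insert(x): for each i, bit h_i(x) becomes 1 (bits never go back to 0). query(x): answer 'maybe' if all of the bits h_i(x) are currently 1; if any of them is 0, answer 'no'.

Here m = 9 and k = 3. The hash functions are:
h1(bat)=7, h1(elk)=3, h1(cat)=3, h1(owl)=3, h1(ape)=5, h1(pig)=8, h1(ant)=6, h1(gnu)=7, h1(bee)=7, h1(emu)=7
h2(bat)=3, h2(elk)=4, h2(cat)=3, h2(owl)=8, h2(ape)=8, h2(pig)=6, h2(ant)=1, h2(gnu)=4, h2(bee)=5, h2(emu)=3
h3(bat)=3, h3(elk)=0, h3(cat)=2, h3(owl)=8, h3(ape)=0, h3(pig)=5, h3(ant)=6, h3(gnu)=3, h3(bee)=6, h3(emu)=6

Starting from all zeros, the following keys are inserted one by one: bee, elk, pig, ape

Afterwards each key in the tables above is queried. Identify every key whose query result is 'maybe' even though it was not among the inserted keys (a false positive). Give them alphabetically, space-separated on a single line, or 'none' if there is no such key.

Start: bits=000000000
After insert 'bee': sets bits 5 6 7 -> bits=000001110
After insert 'elk': sets bits 0 3 4 -> bits=100111110
After insert 'pig': sets bits 5 6 8 -> bits=100111111
After insert 'ape': sets bits 0 5 8 -> bits=100111111
Not inserted: ant bat cat emu gnu owl — query each against bits=100111111:
query ant: checks bit1=0, bit6=1 (has a 0) -> no => not a false positive
query bat: checks bit3=1, bit7=1 (all 1) -> maybe => FALSE POSITIVE
query cat: checks bit2=0, bit3=1 (has a 0) -> no => not a false positive
query emu: checks bit3=1, bit6=1, bit7=1 (all 1) -> maybe => FALSE POSITIVE
query gnu: checks bit3=1, bit4=1, bit7=1 (all 1) -> maybe => FALSE POSITIVE
query owl: checks bit3=1, bit8=1 (all 1) -> maybe => FALSE POSITIVE
False positives (alphabetical): bat emu gnu owl

Answer: bat emu gnu owl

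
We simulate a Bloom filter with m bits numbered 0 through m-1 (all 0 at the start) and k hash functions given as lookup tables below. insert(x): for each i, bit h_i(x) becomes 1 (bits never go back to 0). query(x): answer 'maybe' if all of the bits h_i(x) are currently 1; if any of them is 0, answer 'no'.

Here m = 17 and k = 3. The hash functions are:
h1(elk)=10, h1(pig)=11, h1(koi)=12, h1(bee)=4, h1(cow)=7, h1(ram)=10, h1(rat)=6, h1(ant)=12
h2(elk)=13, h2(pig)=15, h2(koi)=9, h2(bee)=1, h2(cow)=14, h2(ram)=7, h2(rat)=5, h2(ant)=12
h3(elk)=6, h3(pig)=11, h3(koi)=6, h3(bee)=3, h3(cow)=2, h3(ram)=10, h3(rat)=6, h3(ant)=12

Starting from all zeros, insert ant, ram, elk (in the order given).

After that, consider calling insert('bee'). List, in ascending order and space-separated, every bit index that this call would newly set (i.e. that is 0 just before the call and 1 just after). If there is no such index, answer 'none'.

Start: bits=00000000000000000
After insert 'ant': sets bits 12 -> bits=00000000000010000
After insert 'ram': sets bits 7 10 -> bits=00000001001010000
After insert 'elk': sets bits 6 10 13 -> bits=00000011001011000
insert 'bee' would touch bits 1 3 4; currently bit1=0, bit3=0, bit4=0
Bits that are 0 among those (would change 0->1): 1 3 4

Answer: 1 3 4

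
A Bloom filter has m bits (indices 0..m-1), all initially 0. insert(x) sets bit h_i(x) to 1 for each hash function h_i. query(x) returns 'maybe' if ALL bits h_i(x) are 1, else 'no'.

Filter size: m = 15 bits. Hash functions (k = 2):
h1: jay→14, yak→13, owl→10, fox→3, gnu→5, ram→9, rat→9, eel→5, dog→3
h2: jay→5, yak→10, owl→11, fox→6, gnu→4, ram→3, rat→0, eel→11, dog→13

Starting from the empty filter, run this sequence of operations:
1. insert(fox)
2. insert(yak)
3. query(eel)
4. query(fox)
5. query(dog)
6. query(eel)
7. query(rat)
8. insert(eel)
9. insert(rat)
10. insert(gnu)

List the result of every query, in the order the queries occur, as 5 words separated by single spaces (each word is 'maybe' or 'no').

Start: bits=000000000000000
Op 1: insert fox -> sets bits 3 6 -> bits=000100100000000
Op 2: insert yak -> sets bits 10 13 -> bits=000100100010010
Op 3: query eel -> checks bit5=0, bit11=0 (has a 0) -> no
Op 4: query fox -> checks bit3=1, bit6=1 (all 1) -> maybe
Op 5: query dog -> checks bit3=1, bit13=1 (all 1) -> maybe
Op 6: query eel -> checks bit5=0, bit11=0 (has a 0) -> no
Op 7: query rat -> checks bit0=0, bit9=0 (has a 0) -> no
Op 8: insert eel -> sets bits 5 11 -> bits=000101100011010
Op 9: insert rat -> sets bits 0 9 -> bits=100101100111010
Op 10: insert gnu -> sets bits 4 5 -> bits=100111100111010
Query results in order: no maybe maybe no no

Answer: no maybe maybe no no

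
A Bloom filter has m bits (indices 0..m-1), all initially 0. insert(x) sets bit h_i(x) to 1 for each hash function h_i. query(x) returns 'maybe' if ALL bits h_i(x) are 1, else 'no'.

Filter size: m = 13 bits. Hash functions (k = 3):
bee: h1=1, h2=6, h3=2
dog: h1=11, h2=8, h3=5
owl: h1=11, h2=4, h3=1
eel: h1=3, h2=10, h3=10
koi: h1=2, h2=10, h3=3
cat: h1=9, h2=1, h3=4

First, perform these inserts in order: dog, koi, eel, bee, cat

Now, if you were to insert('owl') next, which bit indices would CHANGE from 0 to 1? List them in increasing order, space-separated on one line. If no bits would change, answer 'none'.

Answer: none

Derivation:
Start: bits=0000000000000
After insert 'dog': sets bits 5 8 11 -> bits=0000010010010
After insert 'koi': sets bits 2 3 10 -> bits=0011010010110
After insert 'eel': sets bits 3 10 -> bits=0011010010110
After insert 'bee': sets bits 1 2 6 -> bits=0111011010110
After insert 'cat': sets bits 1 4 9 -> bits=0111111011110
insert 'owl' would touch bits 1 4 11; currently bit1=1, bit4=1, bit11=1
Bits that are 0 among those (would change 0->1): none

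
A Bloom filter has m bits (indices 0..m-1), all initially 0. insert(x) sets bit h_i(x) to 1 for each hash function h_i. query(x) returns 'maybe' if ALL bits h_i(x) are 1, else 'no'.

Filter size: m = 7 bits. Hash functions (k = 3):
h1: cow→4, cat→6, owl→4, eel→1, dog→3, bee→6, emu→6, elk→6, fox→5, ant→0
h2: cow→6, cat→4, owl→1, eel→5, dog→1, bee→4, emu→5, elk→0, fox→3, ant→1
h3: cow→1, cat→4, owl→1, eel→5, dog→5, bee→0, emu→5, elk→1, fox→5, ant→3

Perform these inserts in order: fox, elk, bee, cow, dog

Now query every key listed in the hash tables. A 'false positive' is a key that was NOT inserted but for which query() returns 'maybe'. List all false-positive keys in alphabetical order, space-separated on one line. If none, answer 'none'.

Answer: ant cat eel emu owl

Derivation:
Start: bits=0000000
After insert 'fox': sets bits 3 5 -> bits=0001010
After insert 'elk': sets bits 0 1 6 -> bits=1101011
After insert 'bee': sets bits 0 4 6 -> bits=1101111
After insert 'cow': sets bits 1 4 6 -> bits=1101111
After insert 'dog': sets bits 1 3 5 -> bits=1101111
Not inserted: ant cat eel emu owl — query each against bits=1101111:
query ant: checks bit0=1, bit1=1, bit3=1 (all 1) -> maybe => FALSE POSITIVE
query cat: checks bit4=1, bit6=1 (all 1) -> maybe => FALSE POSITIVE
query eel: checks bit1=1, bit5=1 (all 1) -> maybe => FALSE POSITIVE
query emu: checks bit5=1, bit6=1 (all 1) -> maybe => FALSE POSITIVE
query owl: checks bit1=1, bit4=1 (all 1) -> maybe => FALSE POSITIVE
False positives (alphabetical): ant cat eel emu owl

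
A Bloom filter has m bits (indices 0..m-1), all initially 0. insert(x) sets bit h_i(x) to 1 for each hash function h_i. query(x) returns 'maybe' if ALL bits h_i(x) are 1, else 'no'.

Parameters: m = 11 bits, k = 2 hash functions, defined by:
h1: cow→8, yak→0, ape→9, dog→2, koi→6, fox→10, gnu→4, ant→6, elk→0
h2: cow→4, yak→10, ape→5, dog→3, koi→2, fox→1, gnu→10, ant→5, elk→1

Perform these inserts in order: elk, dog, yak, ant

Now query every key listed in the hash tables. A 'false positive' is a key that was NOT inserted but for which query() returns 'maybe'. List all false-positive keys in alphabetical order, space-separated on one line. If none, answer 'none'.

Answer: fox koi

Derivation:
Start: bits=00000000000
After insert 'elk': sets bits 0 1 -> bits=11000000000
After insert 'dog': sets bits 2 3 -> bits=11110000000
After insert 'yak': sets bits 0 10 -> bits=11110000001
After insert 'ant': sets bits 5 6 -> bits=11110110001
Not inserted: ape cow fox gnu koi — query each against bits=11110110001:
query ape: checks bit5=1, bit9=0 (has a 0) -> no => not a false positive
query cow: checks bit4=0, bit8=0 (has a 0) -> no => not a false positive
query fox: checks bit1=1, bit10=1 (all 1) -> maybe => FALSE POSITIVE
query gnu: checks bit4=0, bit10=1 (has a 0) -> no => not a false positive
query koi: checks bit2=1, bit6=1 (all 1) -> maybe => FALSE POSITIVE
False positives (alphabetical): fox koi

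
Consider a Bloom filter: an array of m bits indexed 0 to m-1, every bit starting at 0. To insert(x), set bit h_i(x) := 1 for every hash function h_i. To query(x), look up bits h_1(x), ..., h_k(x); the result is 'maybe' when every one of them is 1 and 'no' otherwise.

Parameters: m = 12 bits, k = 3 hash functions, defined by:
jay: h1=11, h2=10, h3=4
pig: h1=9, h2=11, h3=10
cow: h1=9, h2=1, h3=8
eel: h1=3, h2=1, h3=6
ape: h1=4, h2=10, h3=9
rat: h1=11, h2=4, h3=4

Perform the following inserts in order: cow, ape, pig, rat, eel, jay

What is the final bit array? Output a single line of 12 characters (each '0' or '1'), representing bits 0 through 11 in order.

Start: bits=000000000000
After insert 'cow': sets bits 1 8 9 -> bits=010000001100
After insert 'ape': sets bits 4 9 10 -> bits=010010001110
After insert 'pig': sets bits 9 10 11 -> bits=010010001111
After insert 'rat': sets bits 4 11 -> bits=010010001111
After insert 'eel': sets bits 1 3 6 -> bits=010110101111
After insert 'jay': sets bits 4 10 11 -> bits=010110101111

Answer: 010110101111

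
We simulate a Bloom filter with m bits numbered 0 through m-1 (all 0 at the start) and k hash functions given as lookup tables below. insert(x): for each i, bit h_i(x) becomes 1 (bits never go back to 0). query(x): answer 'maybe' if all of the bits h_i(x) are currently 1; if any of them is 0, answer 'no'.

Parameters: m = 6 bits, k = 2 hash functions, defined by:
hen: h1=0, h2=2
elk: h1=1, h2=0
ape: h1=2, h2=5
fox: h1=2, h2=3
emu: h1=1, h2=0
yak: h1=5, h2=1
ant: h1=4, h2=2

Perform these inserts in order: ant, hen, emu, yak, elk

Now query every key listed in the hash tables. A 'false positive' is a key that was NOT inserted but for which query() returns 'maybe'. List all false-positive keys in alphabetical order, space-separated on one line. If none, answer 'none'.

Start: bits=000000
After insert 'ant': sets bits 2 4 -> bits=001010
After insert 'hen': sets bits 0 2 -> bits=101010
After insert 'emu': sets bits 0 1 -> bits=111010
After insert 'yak': sets bits 1 5 -> bits=111011
After insert 'elk': sets bits 0 1 -> bits=111011
Not inserted: ape fox — query each against bits=111011:
query ape: checks bit2=1, bit5=1 (all 1) -> maybe => FALSE POSITIVE
query fox: checks bit2=1, bit3=0 (has a 0) -> no => not a false positive
False positives (alphabetical): ape

Answer: ape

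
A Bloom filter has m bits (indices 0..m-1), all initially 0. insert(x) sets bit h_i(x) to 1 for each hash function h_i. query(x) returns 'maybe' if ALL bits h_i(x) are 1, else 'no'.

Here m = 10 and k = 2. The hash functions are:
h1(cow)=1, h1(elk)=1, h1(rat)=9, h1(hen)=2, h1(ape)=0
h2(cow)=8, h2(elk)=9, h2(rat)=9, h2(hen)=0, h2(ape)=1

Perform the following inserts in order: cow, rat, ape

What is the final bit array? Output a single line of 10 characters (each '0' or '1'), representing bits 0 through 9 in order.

Start: bits=0000000000
After insert 'cow': sets bits 1 8 -> bits=0100000010
After insert 'rat': sets bits 9 -> bits=0100000011
After insert 'ape': sets bits 0 1 -> bits=1100000011

Answer: 1100000011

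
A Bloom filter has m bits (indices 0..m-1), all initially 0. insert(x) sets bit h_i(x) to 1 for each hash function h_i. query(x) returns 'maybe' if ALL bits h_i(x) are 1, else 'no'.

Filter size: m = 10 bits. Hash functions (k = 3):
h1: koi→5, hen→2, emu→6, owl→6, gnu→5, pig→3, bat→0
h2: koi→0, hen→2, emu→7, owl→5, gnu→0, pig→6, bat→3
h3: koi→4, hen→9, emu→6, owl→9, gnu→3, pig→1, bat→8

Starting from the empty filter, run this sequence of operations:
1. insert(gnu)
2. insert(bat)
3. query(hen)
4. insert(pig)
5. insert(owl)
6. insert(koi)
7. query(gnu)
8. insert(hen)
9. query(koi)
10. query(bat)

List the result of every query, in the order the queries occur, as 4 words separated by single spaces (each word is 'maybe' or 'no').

Start: bits=0000000000
Op 1: insert gnu -> sets bits 0 3 5 -> bits=1001010000
Op 2: insert bat -> sets bits 0 3 8 -> bits=1001010010
Op 3: query hen -> checks bit2=0, bit9=0 (has a 0) -> no
Op 4: insert pig -> sets bits 1 3 6 -> bits=1101011010
Op 5: insert owl -> sets bits 5 6 9 -> bits=1101011011
Op 6: insert koi -> sets bits 0 4 5 -> bits=1101111011
Op 7: query gnu -> checks bit0=1, bit3=1, bit5=1 (all 1) -> maybe
Op 8: insert hen -> sets bits 2 9 -> bits=1111111011
Op 9: query koi -> checks bit0=1, bit4=1, bit5=1 (all 1) -> maybe
Op 10: query bat -> checks bit0=1, bit3=1, bit8=1 (all 1) -> maybe
Query results in order: no maybe maybe maybe

Answer: no maybe maybe maybe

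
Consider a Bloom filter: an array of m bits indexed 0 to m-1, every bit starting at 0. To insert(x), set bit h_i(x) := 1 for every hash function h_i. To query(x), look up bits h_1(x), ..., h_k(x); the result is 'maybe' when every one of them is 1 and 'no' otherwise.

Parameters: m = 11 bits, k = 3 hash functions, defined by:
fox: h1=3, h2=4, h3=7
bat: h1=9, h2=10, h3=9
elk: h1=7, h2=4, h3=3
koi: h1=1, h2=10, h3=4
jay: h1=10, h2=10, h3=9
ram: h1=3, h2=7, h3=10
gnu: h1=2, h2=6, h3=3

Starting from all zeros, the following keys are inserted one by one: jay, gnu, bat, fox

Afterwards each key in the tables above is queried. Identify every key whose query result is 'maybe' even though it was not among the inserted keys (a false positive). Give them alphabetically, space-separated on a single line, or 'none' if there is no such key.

Start: bits=00000000000
After insert 'jay': sets bits 9 10 -> bits=00000000011
After insert 'gnu': sets bits 2 3 6 -> bits=00110010011
After insert 'bat': sets bits 9 10 -> bits=00110010011
After insert 'fox': sets bits 3 4 7 -> bits=00111011011
Not inserted: elk koi ram — query each against bits=00111011011:
query elk: checks bit3=1, bit4=1, bit7=1 (all 1) -> maybe => FALSE POSITIVE
query koi: checks bit1=0, bit4=1, bit10=1 (has a 0) -> no => not a false positive
query ram: checks bit3=1, bit7=1, bit10=1 (all 1) -> maybe => FALSE POSITIVE
False positives (alphabetical): elk ram

Answer: elk ram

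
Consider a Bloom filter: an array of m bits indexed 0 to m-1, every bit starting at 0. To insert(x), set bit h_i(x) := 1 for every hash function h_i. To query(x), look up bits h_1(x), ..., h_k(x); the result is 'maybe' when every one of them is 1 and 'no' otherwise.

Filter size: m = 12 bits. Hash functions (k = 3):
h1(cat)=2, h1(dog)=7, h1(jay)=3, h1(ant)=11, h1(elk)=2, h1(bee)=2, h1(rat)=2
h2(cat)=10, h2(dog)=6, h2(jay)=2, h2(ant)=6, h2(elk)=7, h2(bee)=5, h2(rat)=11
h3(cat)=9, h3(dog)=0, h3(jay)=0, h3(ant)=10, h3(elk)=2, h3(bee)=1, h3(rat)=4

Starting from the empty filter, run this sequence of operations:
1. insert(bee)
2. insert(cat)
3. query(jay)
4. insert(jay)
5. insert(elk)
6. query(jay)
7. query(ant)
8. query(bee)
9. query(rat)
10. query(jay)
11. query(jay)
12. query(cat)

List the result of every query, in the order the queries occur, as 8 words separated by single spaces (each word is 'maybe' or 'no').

Answer: no maybe no maybe no maybe maybe maybe

Derivation:
Start: bits=000000000000
Op 1: insert bee -> sets bits 1 2 5 -> bits=011001000000
Op 2: insert cat -> sets bits 2 9 10 -> bits=011001000110
Op 3: query jay -> checks bit0=0, bit2=1, bit3=0 (has a 0) -> no
Op 4: insert jay -> sets bits 0 2 3 -> bits=111101000110
Op 5: insert elk -> sets bits 2 7 -> bits=111101010110
Op 6: query jay -> checks bit0=1, bit2=1, bit3=1 (all 1) -> maybe
Op 7: query ant -> checks bit6=0, bit10=1, bit11=0 (has a 0) -> no
Op 8: query bee -> checks bit1=1, bit2=1, bit5=1 (all 1) -> maybe
Op 9: query rat -> checks bit2=1, bit4=0, bit11=0 (has a 0) -> no
Op 10: query jay -> checks bit0=1, bit2=1, bit3=1 (all 1) -> maybe
Op 11: query jay -> checks bit0=1, bit2=1, bit3=1 (all 1) -> maybe
Op 12: query cat -> checks bit2=1, bit9=1, bit10=1 (all 1) -> maybe
Query results in order: no maybe no maybe no maybe maybe maybe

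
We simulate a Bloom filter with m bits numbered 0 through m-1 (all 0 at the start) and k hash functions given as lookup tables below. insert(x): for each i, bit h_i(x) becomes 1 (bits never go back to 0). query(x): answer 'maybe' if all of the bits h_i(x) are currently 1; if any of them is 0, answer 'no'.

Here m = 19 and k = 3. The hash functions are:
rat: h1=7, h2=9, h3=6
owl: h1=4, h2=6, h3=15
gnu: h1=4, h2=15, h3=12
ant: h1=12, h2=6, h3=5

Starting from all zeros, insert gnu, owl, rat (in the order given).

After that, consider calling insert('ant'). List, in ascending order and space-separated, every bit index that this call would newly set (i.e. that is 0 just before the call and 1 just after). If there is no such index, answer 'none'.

Answer: 5

Derivation:
Start: bits=0000000000000000000
After insert 'gnu': sets bits 4 12 15 -> bits=0000100000001001000
After insert 'owl': sets bits 4 6 15 -> bits=0000101000001001000
After insert 'rat': sets bits 6 7 9 -> bits=0000101101001001000
insert 'ant' would touch bits 5 6 12; currently bit5=0, bit6=1, bit12=1
Bits that are 0 among those (would change 0->1): 5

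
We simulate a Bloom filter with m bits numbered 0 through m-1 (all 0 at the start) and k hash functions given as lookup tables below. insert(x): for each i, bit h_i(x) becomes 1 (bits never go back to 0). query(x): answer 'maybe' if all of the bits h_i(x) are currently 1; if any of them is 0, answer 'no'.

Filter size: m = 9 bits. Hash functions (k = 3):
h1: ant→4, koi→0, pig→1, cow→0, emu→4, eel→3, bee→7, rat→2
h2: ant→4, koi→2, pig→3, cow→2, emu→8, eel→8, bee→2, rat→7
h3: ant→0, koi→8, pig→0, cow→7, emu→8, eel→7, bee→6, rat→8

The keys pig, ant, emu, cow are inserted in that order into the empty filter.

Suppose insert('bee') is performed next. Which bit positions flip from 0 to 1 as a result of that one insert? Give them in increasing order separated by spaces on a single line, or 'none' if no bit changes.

Answer: 6

Derivation:
Start: bits=000000000
After insert 'pig': sets bits 0 1 3 -> bits=110100000
After insert 'ant': sets bits 0 4 -> bits=110110000
After insert 'emu': sets bits 4 8 -> bits=110110001
After insert 'cow': sets bits 0 2 7 -> bits=111110011
insert 'bee' would touch bits 2 6 7; currently bit2=1, bit6=0, bit7=1
Bits that are 0 among those (would change 0->1): 6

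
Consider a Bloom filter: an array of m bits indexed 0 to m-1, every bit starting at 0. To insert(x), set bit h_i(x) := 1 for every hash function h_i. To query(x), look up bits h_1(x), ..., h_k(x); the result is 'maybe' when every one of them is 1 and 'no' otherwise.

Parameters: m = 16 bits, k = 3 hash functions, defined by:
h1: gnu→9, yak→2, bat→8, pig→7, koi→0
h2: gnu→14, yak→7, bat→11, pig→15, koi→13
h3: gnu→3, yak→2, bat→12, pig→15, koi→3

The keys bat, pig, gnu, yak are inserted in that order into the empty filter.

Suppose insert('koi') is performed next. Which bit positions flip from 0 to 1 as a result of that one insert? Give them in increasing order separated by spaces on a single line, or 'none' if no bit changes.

Answer: 0 13

Derivation:
Start: bits=0000000000000000
After insert 'bat': sets bits 8 11 12 -> bits=0000000010011000
After insert 'pig': sets bits 7 15 -> bits=0000000110011001
After insert 'gnu': sets bits 3 9 14 -> bits=0001000111011011
After insert 'yak': sets bits 2 7 -> bits=0011000111011011
insert 'koi' would touch bits 0 3 13; currently bit0=0, bit3=1, bit13=0
Bits that are 0 among those (would change 0->1): 0 13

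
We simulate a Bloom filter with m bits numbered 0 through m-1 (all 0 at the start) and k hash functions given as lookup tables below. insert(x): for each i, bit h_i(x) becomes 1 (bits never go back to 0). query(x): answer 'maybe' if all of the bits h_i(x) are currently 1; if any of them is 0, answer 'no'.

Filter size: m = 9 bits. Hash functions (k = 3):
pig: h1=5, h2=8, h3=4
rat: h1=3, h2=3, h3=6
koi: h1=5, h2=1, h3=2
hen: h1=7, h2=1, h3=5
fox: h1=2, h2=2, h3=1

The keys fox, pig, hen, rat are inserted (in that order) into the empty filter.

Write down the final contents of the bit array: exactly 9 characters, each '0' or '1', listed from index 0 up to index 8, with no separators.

Answer: 011111111

Derivation:
Start: bits=000000000
After insert 'fox': sets bits 1 2 -> bits=011000000
After insert 'pig': sets bits 4 5 8 -> bits=011011001
After insert 'hen': sets bits 1 5 7 -> bits=011011011
After insert 'rat': sets bits 3 6 -> bits=011111111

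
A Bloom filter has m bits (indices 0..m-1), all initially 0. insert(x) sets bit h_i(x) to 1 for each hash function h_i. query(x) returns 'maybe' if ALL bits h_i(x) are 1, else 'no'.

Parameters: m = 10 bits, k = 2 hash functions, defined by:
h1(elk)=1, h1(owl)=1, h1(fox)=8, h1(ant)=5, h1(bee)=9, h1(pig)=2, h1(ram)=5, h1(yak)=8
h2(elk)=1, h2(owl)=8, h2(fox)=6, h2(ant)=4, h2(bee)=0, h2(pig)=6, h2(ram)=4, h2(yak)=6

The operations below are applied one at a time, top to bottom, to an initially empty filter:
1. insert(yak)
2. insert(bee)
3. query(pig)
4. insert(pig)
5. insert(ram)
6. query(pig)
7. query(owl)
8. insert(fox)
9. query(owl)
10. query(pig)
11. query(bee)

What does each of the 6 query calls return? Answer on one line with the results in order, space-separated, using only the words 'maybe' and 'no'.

Answer: no maybe no no maybe maybe

Derivation:
Start: bits=0000000000
Op 1: insert yak -> sets bits 6 8 -> bits=0000001010
Op 2: insert bee -> sets bits 0 9 -> bits=1000001011
Op 3: query pig -> checks bit2=0, bit6=1 (has a 0) -> no
Op 4: insert pig -> sets bits 2 6 -> bits=1010001011
Op 5: insert ram -> sets bits 4 5 -> bits=1010111011
Op 6: query pig -> checks bit2=1, bit6=1 (all 1) -> maybe
Op 7: query owl -> checks bit1=0, bit8=1 (has a 0) -> no
Op 8: insert fox -> sets bits 6 8 -> bits=1010111011
Op 9: query owl -> checks bit1=0, bit8=1 (has a 0) -> no
Op 10: query pig -> checks bit2=1, bit6=1 (all 1) -> maybe
Op 11: query bee -> checks bit0=1, bit9=1 (all 1) -> maybe
Query results in order: no maybe no no maybe maybe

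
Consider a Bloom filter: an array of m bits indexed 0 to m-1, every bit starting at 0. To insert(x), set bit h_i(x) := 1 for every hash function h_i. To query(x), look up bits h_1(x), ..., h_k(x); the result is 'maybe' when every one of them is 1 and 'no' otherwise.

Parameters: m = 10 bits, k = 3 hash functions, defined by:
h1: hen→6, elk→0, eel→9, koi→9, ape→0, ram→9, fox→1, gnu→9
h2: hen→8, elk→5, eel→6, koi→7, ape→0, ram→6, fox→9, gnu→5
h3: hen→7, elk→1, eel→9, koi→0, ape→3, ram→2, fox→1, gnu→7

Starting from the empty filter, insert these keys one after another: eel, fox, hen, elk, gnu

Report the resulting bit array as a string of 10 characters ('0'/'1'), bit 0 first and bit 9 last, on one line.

Start: bits=0000000000
After insert 'eel': sets bits 6 9 -> bits=0000001001
After insert 'fox': sets bits 1 9 -> bits=0100001001
After insert 'hen': sets bits 6 7 8 -> bits=0100001111
After insert 'elk': sets bits 0 1 5 -> bits=1100011111
After insert 'gnu': sets bits 5 7 9 -> bits=1100011111

Answer: 1100011111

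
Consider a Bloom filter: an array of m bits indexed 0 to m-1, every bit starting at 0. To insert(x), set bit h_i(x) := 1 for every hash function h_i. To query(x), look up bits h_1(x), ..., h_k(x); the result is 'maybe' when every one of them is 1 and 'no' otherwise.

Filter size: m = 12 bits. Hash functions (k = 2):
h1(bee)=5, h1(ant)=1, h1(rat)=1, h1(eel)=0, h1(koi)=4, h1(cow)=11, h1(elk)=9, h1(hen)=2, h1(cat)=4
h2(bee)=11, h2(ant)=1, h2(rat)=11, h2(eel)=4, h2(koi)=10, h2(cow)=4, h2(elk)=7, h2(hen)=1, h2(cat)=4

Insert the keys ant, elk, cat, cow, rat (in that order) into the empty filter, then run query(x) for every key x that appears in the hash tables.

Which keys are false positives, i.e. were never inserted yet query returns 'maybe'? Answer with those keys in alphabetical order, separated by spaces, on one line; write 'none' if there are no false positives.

Answer: none

Derivation:
Start: bits=000000000000
After insert 'ant': sets bits 1 -> bits=010000000000
After insert 'elk': sets bits 7 9 -> bits=010000010100
After insert 'cat': sets bits 4 -> bits=010010010100
After insert 'cow': sets bits 4 11 -> bits=010010010101
After insert 'rat': sets bits 1 11 -> bits=010010010101
Not inserted: bee eel hen koi — query each against bits=010010010101:
query bee: checks bit5=0, bit11=1 (has a 0) -> no => not a false positive
query eel: checks bit0=0, bit4=1 (has a 0) -> no => not a false positive
query hen: checks bit1=1, bit2=0 (has a 0) -> no => not a false positive
query koi: checks bit4=1, bit10=0 (has a 0) -> no => not a false positive
False positives (alphabetical): none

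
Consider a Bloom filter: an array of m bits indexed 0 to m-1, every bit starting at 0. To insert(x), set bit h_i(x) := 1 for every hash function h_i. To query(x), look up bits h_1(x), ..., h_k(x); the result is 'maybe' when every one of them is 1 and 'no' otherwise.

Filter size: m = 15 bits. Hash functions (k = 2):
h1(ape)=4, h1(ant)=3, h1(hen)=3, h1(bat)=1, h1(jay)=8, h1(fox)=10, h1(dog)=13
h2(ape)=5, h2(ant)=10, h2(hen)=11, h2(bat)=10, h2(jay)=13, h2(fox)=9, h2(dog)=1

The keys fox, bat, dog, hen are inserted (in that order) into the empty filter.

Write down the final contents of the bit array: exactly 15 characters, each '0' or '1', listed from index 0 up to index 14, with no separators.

Answer: 010100000111010

Derivation:
Start: bits=000000000000000
After insert 'fox': sets bits 9 10 -> bits=000000000110000
After insert 'bat': sets bits 1 10 -> bits=010000000110000
After insert 'dog': sets bits 1 13 -> bits=010000000110010
After insert 'hen': sets bits 3 11 -> bits=010100000111010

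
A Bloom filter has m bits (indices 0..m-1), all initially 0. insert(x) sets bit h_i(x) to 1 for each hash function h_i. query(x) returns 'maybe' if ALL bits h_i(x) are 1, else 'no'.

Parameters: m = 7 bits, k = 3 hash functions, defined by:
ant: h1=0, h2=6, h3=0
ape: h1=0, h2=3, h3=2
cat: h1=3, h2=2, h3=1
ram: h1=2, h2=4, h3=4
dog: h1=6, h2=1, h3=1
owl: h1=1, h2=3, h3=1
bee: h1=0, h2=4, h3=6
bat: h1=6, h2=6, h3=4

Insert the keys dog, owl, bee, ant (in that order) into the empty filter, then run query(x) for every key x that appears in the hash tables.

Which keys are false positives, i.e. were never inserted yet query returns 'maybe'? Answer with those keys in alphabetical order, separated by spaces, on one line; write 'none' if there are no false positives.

Answer: bat

Derivation:
Start: bits=0000000
After insert 'dog': sets bits 1 6 -> bits=0100001
After insert 'owl': sets bits 1 3 -> bits=0101001
After insert 'bee': sets bits 0 4 6 -> bits=1101101
After insert 'ant': sets bits 0 6 -> bits=1101101
Not inserted: ape bat cat ram — query each against bits=1101101:
query ape: checks bit0=1, bit2=0, bit3=1 (has a 0) -> no => not a false positive
query bat: checks bit4=1, bit6=1 (all 1) -> maybe => FALSE POSITIVE
query cat: checks bit1=1, bit2=0, bit3=1 (has a 0) -> no => not a false positive
query ram: checks bit2=0, bit4=1 (has a 0) -> no => not a false positive
False positives (alphabetical): bat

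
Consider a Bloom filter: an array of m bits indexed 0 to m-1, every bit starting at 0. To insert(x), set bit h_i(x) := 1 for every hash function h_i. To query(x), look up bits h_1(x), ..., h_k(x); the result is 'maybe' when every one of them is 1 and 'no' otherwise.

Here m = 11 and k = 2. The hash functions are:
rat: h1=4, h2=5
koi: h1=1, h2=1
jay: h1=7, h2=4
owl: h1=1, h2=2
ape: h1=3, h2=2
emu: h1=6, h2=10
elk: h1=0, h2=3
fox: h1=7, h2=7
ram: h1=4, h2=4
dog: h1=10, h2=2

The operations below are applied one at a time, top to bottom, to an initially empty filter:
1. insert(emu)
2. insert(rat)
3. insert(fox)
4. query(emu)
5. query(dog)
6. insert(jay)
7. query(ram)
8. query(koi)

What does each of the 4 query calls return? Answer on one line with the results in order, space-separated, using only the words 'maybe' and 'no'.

Answer: maybe no maybe no

Derivation:
Start: bits=00000000000
Op 1: insert emu -> sets bits 6 10 -> bits=00000010001
Op 2: insert rat -> sets bits 4 5 -> bits=00001110001
Op 3: insert fox -> sets bits 7 -> bits=00001111001
Op 4: query emu -> checks bit6=1, bit10=1 (all 1) -> maybe
Op 5: query dog -> checks bit2=0, bit10=1 (has a 0) -> no
Op 6: insert jay -> sets bits 4 7 -> bits=00001111001
Op 7: query ram -> checks bit4=1 (all 1) -> maybe
Op 8: query koi -> checks bit1=0 (has a 0) -> no
Query results in order: maybe no maybe no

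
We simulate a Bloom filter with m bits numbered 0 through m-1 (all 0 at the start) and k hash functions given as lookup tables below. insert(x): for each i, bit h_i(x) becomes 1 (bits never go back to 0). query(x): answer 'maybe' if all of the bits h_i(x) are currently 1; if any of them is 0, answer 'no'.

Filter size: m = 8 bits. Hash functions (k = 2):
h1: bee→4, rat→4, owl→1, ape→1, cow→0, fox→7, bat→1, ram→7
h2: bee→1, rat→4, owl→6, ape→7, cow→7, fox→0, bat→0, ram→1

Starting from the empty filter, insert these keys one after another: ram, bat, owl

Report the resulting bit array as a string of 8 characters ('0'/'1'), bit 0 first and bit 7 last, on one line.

Answer: 11000011

Derivation:
Start: bits=00000000
After insert 'ram': sets bits 1 7 -> bits=01000001
After insert 'bat': sets bits 0 1 -> bits=11000001
After insert 'owl': sets bits 1 6 -> bits=11000011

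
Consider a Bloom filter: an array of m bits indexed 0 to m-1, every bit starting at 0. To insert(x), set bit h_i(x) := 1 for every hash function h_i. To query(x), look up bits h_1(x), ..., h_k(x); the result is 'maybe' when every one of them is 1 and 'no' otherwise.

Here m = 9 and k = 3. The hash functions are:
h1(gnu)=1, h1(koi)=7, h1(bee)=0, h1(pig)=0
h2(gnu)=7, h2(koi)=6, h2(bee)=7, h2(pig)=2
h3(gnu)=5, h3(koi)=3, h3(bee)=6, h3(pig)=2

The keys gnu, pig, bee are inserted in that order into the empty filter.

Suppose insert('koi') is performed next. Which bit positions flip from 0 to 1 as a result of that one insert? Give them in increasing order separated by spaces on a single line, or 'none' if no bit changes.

Answer: 3

Derivation:
Start: bits=000000000
After insert 'gnu': sets bits 1 5 7 -> bits=010001010
After insert 'pig': sets bits 0 2 -> bits=111001010
After insert 'bee': sets bits 0 6 7 -> bits=111001110
insert 'koi' would touch bits 3 6 7; currently bit3=0, bit6=1, bit7=1
Bits that are 0 among those (would change 0->1): 3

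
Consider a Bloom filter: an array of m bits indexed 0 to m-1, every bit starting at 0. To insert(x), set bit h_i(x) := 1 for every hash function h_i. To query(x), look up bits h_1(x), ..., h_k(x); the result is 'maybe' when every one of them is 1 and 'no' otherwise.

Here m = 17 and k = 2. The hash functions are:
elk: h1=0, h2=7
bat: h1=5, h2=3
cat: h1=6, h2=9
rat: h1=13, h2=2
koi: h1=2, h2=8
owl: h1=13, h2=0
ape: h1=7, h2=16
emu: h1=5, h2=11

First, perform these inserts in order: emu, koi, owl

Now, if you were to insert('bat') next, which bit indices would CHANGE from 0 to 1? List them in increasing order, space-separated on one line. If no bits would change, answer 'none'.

Start: bits=00000000000000000
After insert 'emu': sets bits 5 11 -> bits=00000100000100000
After insert 'koi': sets bits 2 8 -> bits=00100100100100000
After insert 'owl': sets bits 0 13 -> bits=10100100100101000
insert 'bat' would touch bits 3 5; currently bit3=0, bit5=1
Bits that are 0 among those (would change 0->1): 3

Answer: 3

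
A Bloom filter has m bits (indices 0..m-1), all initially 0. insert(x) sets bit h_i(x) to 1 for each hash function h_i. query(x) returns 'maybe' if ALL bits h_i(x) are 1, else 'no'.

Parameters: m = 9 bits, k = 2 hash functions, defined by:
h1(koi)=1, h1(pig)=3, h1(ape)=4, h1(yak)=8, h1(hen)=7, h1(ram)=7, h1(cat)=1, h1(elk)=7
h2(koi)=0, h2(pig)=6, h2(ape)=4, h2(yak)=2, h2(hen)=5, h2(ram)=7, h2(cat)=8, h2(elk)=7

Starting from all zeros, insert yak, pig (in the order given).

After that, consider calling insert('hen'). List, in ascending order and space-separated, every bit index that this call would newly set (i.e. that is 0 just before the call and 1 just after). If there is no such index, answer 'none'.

Answer: 5 7

Derivation:
Start: bits=000000000
After insert 'yak': sets bits 2 8 -> bits=001000001
After insert 'pig': sets bits 3 6 -> bits=001100101
insert 'hen' would touch bits 5 7; currently bit5=0, bit7=0
Bits that are 0 among those (would change 0->1): 5 7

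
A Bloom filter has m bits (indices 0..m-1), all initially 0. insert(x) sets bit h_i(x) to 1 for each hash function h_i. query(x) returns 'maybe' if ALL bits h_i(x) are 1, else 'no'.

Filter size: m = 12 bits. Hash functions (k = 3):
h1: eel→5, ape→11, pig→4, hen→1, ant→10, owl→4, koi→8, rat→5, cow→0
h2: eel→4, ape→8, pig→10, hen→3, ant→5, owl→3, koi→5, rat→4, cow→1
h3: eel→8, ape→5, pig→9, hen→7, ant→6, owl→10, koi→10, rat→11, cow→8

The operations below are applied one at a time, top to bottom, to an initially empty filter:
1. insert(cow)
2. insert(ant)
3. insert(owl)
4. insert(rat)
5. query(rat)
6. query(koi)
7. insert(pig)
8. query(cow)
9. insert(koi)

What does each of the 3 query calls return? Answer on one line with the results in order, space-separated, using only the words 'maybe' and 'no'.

Start: bits=000000000000
Op 1: insert cow -> sets bits 0 1 8 -> bits=110000001000
Op 2: insert ant -> sets bits 5 6 10 -> bits=110001101010
Op 3: insert owl -> sets bits 3 4 10 -> bits=110111101010
Op 4: insert rat -> sets bits 4 5 11 -> bits=110111101011
Op 5: query rat -> checks bit4=1, bit5=1, bit11=1 (all 1) -> maybe
Op 6: query koi -> checks bit5=1, bit8=1, bit10=1 (all 1) -> maybe
Op 7: insert pig -> sets bits 4 9 10 -> bits=110111101111
Op 8: query cow -> checks bit0=1, bit1=1, bit8=1 (all 1) -> maybe
Op 9: insert koi -> sets bits 5 8 10 -> bits=110111101111
Query results in order: maybe maybe maybe

Answer: maybe maybe maybe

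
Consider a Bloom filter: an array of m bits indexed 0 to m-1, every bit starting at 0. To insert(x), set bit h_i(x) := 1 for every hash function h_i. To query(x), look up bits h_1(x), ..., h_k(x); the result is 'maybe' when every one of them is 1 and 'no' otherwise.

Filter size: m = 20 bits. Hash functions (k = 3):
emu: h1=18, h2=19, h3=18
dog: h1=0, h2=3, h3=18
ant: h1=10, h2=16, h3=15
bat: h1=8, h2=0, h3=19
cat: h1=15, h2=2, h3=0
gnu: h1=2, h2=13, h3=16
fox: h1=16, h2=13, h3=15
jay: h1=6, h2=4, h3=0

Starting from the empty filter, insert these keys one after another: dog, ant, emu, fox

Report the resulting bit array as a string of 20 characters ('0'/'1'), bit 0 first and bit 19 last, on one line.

Answer: 10010000001001011011

Derivation:
Start: bits=00000000000000000000
After insert 'dog': sets bits 0 3 18 -> bits=10010000000000000010
After insert 'ant': sets bits 10 15 16 -> bits=10010000001000011010
After insert 'emu': sets bits 18 19 -> bits=10010000001000011011
After insert 'fox': sets bits 13 15 16 -> bits=10010000001001011011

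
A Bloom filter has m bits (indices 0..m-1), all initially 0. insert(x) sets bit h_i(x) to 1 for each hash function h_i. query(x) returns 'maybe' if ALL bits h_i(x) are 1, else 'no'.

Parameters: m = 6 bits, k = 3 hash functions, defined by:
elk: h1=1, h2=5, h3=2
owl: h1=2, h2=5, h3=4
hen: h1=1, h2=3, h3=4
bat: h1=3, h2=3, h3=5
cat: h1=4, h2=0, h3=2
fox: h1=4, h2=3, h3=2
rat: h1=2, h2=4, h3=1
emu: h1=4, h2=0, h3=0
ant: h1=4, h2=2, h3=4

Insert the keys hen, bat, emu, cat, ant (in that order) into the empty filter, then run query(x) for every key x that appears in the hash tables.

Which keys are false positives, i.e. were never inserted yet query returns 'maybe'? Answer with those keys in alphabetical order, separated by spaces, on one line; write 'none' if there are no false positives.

Start: bits=000000
After insert 'hen': sets bits 1 3 4 -> bits=010110
After insert 'bat': sets bits 3 5 -> bits=010111
After insert 'emu': sets bits 0 4 -> bits=110111
After insert 'cat': sets bits 0 2 4 -> bits=111111
After insert 'ant': sets bits 2 4 -> bits=111111
Not inserted: elk fox owl rat — query each against bits=111111:
query elk: checks bit1=1, bit2=1, bit5=1 (all 1) -> maybe => FALSE POSITIVE
query fox: checks bit2=1, bit3=1, bit4=1 (all 1) -> maybe => FALSE POSITIVE
query owl: checks bit2=1, bit4=1, bit5=1 (all 1) -> maybe => FALSE POSITIVE
query rat: checks bit1=1, bit2=1, bit4=1 (all 1) -> maybe => FALSE POSITIVE
False positives (alphabetical): elk fox owl rat

Answer: elk fox owl rat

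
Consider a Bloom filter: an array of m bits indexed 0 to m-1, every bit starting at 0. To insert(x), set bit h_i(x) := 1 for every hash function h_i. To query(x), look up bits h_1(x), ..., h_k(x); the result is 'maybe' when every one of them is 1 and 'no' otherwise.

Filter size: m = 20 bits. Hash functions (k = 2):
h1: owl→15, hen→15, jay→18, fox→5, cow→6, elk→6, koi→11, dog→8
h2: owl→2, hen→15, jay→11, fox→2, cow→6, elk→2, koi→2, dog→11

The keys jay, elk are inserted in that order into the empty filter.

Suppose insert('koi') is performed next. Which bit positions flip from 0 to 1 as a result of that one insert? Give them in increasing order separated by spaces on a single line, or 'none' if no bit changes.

Start: bits=00000000000000000000
After insert 'jay': sets bits 11 18 -> bits=00000000000100000010
After insert 'elk': sets bits 2 6 -> bits=00100010000100000010
insert 'koi' would touch bits 2 11; currently bit2=1, bit11=1
Bits that are 0 among those (would change 0->1): none

Answer: none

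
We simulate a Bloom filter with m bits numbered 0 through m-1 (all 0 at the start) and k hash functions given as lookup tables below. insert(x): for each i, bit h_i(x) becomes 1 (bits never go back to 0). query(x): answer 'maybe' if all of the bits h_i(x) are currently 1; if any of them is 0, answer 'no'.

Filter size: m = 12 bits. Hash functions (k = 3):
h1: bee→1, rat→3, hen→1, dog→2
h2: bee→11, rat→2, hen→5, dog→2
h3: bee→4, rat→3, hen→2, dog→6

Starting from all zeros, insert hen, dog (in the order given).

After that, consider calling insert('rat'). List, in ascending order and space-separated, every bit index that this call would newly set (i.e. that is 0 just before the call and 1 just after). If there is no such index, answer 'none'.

Answer: 3

Derivation:
Start: bits=000000000000
After insert 'hen': sets bits 1 2 5 -> bits=011001000000
After insert 'dog': sets bits 2 6 -> bits=011001100000
insert 'rat' would touch bits 2 3; currently bit2=1, bit3=0
Bits that are 0 among those (would change 0->1): 3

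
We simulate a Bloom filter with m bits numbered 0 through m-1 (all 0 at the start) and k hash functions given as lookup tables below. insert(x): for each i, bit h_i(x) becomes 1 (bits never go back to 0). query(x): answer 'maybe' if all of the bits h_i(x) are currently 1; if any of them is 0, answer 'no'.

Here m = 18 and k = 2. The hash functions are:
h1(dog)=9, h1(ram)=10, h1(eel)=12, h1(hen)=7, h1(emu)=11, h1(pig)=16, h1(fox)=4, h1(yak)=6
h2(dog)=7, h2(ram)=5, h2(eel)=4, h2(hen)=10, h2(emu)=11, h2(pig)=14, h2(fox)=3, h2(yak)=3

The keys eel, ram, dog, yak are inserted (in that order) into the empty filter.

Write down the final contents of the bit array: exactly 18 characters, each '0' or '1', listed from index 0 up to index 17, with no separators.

Answer: 000111110110100000

Derivation:
Start: bits=000000000000000000
After insert 'eel': sets bits 4 12 -> bits=000010000000100000
After insert 'ram': sets bits 5 10 -> bits=000011000010100000
After insert 'dog': sets bits 7 9 -> bits=000011010110100000
After insert 'yak': sets bits 3 6 -> bits=000111110110100000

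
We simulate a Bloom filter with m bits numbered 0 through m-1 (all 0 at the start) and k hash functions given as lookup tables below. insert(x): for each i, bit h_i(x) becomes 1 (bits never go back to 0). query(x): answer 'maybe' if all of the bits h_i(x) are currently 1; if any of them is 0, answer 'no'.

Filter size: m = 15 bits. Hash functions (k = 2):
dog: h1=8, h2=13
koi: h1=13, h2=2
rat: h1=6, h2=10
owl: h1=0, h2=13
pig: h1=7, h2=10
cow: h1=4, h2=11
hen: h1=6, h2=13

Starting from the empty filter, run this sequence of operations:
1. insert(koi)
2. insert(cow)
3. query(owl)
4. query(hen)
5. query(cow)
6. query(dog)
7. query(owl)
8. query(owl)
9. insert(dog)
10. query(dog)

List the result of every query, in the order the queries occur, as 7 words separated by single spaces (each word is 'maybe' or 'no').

Answer: no no maybe no no no maybe

Derivation:
Start: bits=000000000000000
Op 1: insert koi -> sets bits 2 13 -> bits=001000000000010
Op 2: insert cow -> sets bits 4 11 -> bits=001010000001010
Op 3: query owl -> checks bit0=0, bit13=1 (has a 0) -> no
Op 4: query hen -> checks bit6=0, bit13=1 (has a 0) -> no
Op 5: query cow -> checks bit4=1, bit11=1 (all 1) -> maybe
Op 6: query dog -> checks bit8=0, bit13=1 (has a 0) -> no
Op 7: query owl -> checks bit0=0, bit13=1 (has a 0) -> no
Op 8: query owl -> checks bit0=0, bit13=1 (has a 0) -> no
Op 9: insert dog -> sets bits 8 13 -> bits=001010001001010
Op 10: query dog -> checks bit8=1, bit13=1 (all 1) -> maybe
Query results in order: no no maybe no no no maybe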